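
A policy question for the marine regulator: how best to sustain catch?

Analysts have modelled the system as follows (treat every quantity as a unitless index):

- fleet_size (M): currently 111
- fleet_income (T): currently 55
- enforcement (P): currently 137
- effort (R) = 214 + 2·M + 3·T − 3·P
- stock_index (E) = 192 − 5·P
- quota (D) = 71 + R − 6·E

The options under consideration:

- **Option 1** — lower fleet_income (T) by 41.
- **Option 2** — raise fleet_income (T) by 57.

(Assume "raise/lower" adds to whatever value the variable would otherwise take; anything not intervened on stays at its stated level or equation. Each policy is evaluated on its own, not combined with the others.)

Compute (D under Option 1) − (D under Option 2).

Option 1 (T − 41):
  M = 111
  T = 55 − 41 = 14
  P = 137
  R = 214 + 2·111 + 3·14 − 3·137 = 67
  E = 192 − 5·137 = -493
  D = 71 + 67 − 6·(-493) = 3096
Option 2 (T + 57):
  M = 111
  T = 55 + 57 = 112
  P = 137
  R = 214 + 2·111 + 3·112 − 3·137 = 361
  E = 192 − 5·137 = -493
  D = 71 + 361 − 6·(-493) = 3390
D: 3096 − 3390 = -294

-294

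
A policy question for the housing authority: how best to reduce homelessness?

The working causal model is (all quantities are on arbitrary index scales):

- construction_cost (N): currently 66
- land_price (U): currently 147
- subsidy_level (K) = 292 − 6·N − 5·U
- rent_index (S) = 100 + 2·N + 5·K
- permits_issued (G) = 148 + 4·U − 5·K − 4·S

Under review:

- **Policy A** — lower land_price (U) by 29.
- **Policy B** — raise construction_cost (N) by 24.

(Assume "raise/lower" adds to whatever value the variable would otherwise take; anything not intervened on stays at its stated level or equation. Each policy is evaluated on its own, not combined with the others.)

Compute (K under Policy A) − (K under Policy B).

Policy A (U − 29):
  N = 66
  U = 147 − 29 = 118
  K = 292 − 6·66 − 5·118 = -694
Policy B (N + 24):
  N = 66 + 24 = 90
  U = 147
  K = 292 − 6·90 − 5·147 = -983
K: -694 − (-983) = 289

289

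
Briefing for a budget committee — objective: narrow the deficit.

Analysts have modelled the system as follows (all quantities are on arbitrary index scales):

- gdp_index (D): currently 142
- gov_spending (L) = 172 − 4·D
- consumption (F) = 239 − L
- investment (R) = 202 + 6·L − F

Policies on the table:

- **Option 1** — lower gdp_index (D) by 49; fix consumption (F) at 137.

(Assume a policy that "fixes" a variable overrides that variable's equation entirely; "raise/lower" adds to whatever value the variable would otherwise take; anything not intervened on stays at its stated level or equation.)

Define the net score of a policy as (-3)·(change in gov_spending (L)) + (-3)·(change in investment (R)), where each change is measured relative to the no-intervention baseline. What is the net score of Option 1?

-5610

Baseline:
  D = 142
  L = 172 − 4·142 = -396
  F = 239 − (-396) = 635
  R = 202 + 6·(-396) − 635 = -2809
Option 1 (D − 49, F := 137):
  D = 142 − 49 = 93
  L = 172 − 4·93 = -200
  F = 137
  R = 202 + 6·(-200) − 137 = -1135
ΔL = -200 − (-396) = 196; ΔR = -1135 − (-2809) = 1674
Score = (-3)·196 + (-3)·1674 = -5610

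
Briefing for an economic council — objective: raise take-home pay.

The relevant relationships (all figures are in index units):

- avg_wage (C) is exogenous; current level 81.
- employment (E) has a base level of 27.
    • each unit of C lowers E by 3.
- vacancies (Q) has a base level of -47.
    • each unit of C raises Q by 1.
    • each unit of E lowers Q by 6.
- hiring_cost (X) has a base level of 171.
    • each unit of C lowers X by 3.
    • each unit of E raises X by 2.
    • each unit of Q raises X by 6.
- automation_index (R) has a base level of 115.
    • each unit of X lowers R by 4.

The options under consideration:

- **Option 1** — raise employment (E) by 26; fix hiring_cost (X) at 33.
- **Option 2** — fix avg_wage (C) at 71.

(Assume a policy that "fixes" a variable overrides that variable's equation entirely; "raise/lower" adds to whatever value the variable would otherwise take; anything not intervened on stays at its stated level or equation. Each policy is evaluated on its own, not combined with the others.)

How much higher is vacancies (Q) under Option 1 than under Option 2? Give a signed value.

Option 1 (E + 26, X := 33):
  C = 81
  E = 27 − 3·81 (+26 from intervention) = -190
  Q = -47 + 81 − 6·(-190) = 1174
Option 2 (C := 71):
  C = 71
  E = 27 − 3·71 = -186
  Q = -47 + 71 − 6·(-186) = 1140
Q: 1174 − 1140 = 34

34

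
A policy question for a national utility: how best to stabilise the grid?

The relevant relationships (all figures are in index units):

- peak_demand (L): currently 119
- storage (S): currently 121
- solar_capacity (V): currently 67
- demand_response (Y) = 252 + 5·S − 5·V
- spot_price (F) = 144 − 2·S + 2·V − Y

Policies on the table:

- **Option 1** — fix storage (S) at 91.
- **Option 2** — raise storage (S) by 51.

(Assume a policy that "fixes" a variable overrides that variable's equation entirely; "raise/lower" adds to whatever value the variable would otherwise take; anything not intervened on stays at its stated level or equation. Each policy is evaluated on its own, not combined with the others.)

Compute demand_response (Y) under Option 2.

Option 2 (S + 51):
  S = 121 + 51 = 172
  V = 67
  Y = 252 + 5·172 − 5·67 = 777

777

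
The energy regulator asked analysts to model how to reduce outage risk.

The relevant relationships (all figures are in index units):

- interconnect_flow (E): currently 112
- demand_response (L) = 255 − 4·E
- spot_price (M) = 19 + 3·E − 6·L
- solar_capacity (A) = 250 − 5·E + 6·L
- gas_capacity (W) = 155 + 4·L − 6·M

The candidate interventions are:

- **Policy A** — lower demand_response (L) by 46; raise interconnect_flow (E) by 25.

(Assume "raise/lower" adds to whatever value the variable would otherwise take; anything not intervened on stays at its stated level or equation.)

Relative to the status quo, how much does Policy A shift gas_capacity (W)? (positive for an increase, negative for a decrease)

-6290

Baseline:
  E = 112
  L = 255 − 4·112 = -193
  M = 19 + 3·112 − 6·(-193) = 1513
  W = 155 + 4·(-193) − 6·1513 = -9695
Policy A (L − 46, E + 25):
  E = 112 + 25 = 137
  L = 255 − 4·137 (−46 from intervention) = -339
  M = 19 + 3·137 − 6·(-339) = 2464
  W = 155 + 4·(-339) − 6·2464 = -15985
Change in W: -15985 − (-9695) = -6290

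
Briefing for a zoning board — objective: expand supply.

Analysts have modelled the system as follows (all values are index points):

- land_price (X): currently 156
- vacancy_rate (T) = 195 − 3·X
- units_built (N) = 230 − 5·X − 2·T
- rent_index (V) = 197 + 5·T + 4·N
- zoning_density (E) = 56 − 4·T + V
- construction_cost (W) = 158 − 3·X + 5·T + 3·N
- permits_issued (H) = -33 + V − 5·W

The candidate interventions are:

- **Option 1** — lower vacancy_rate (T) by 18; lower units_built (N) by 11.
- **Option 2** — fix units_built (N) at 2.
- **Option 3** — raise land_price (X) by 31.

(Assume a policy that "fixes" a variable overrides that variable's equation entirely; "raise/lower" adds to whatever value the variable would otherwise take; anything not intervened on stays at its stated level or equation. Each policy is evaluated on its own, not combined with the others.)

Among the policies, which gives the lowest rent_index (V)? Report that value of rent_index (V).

-1525

Option 1 (T − 18, N − 11):
  X = 156
  T = 195 − 3·156 (−18 from intervention) = -291
  N = 230 − 5·156 − 2·(-291) (−11 from intervention) = 21
  V = 197 + 5·(-291) + 4·21 = -1174
Option 2 (N := 2):
  X = 156
  T = 195 − 3·156 = -273
  N = 2
  V = 197 + 5·(-273) + 4·2 = -1160
Option 3 (X + 31):
  X = 156 + 31 = 187
  T = 195 − 3·187 = -366
  N = 230 − 5·187 − 2·(-366) = 27
  V = 197 + 5·(-366) + 4·27 = -1525
Comparing — Option 1: V=-1174, Option 2: V=-1160, Option 3: V=-1525. Lowest is -1525 (Option 3).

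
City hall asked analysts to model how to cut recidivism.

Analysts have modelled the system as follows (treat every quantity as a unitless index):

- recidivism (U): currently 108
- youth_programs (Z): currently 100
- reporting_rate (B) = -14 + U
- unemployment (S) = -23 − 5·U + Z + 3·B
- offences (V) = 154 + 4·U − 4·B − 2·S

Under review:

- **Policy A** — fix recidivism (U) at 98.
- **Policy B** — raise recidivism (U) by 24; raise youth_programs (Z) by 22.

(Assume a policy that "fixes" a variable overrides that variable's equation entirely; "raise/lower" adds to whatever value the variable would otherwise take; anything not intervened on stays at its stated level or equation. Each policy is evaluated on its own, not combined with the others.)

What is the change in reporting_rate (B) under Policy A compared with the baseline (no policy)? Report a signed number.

-10

Baseline:
  U = 108
  B = -14 + 108 = 94
Policy A (U := 98):
  U = 98
  B = -14 + 98 = 84
Change in B: 84 − 94 = -10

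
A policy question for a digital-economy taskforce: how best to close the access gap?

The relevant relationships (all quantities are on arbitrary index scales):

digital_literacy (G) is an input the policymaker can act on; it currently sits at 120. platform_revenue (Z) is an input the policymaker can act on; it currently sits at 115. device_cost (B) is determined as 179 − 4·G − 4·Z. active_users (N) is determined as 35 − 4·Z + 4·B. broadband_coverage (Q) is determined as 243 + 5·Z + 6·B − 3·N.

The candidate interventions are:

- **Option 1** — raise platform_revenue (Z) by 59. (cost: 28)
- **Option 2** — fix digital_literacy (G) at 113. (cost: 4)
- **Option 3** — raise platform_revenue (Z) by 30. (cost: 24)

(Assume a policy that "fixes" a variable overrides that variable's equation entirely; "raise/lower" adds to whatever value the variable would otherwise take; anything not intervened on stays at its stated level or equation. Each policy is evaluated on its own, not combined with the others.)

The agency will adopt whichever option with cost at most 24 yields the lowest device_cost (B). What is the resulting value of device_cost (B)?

Option 2 (G := 113):
  G = 113
  Z = 115
  B = 179 − 4·113 − 4·115 = -733
Option 3 (Z + 30):
  G = 120
  Z = 115 + 30 = 145
  B = 179 − 4·120 − 4·145 = -881
Comparing — Option 2: B=-733, Option 3: B=-881. Lowest is -881 (Option 3).

-881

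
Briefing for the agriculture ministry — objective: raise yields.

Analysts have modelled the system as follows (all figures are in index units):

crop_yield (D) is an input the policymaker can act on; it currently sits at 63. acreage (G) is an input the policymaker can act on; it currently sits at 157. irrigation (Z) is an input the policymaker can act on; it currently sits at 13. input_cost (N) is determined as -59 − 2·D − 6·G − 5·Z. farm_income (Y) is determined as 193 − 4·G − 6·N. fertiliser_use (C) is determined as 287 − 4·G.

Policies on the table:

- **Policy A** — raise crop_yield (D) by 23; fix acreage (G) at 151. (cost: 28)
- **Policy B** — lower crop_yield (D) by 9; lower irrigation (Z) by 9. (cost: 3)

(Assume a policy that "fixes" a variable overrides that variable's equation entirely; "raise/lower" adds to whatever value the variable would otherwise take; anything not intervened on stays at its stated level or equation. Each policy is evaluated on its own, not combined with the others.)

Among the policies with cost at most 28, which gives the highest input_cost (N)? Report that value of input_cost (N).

Policy A (D + 23, G := 151):
  D = 63 + 23 = 86
  G = 151
  Z = 13
  N = -59 − 2·86 − 6·151 − 5·13 = -1202
Policy B (D − 9, Z − 9):
  D = 63 − 9 = 54
  G = 157
  Z = 13 − 9 = 4
  N = -59 − 2·54 − 6·157 − 5·4 = -1129
Comparing — Policy A: N=-1202, Policy B: N=-1129. Highest is -1129 (Policy B).

-1129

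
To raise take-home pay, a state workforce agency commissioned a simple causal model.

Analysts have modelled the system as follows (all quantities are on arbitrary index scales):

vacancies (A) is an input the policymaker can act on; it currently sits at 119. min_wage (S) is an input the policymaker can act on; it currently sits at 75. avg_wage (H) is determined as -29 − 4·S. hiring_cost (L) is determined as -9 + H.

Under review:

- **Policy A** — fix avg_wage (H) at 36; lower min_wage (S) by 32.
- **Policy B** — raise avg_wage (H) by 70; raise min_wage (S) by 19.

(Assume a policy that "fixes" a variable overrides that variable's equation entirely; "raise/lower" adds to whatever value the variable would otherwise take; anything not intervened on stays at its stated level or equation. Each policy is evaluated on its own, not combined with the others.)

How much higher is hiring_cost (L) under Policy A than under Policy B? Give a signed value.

371

Policy A (H := 36, S − 32):
  S = 75 − 32 = 43
  H = 36
  L = -9 + 36 = 27
Policy B (H + 70, S + 19):
  S = 75 + 19 = 94
  H = -29 − 4·94 (+70 from intervention) = -335
  L = -9 + (-335) = -344
L: 27 − (-344) = 371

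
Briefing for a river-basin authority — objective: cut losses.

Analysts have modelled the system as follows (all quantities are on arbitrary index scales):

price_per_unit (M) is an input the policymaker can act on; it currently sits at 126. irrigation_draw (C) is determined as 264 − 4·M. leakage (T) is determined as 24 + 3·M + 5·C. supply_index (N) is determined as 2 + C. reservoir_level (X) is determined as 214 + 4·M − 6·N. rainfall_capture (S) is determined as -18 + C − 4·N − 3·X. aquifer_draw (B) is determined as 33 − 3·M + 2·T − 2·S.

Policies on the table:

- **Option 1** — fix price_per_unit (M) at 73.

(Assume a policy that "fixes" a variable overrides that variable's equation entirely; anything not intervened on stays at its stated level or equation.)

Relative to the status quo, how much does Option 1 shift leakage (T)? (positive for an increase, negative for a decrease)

901

Baseline:
  M = 126
  C = 264 − 4·126 = -240
  T = 24 + 3·126 + 5·(-240) = -798
Option 1 (M := 73):
  M = 73
  C = 264 − 4·73 = -28
  T = 24 + 3·73 + 5·(-28) = 103
Change in T: 103 − (-798) = 901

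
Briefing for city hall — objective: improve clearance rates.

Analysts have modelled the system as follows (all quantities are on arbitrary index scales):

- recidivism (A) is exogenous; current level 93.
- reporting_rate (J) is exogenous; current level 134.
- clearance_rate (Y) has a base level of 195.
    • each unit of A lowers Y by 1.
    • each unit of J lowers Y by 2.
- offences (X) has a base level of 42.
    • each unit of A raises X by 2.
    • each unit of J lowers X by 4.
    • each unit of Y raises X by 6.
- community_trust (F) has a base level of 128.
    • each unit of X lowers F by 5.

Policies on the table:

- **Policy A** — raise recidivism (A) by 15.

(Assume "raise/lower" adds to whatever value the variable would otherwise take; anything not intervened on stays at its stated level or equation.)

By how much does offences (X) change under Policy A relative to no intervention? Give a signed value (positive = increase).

-60

Baseline:
  A = 93
  J = 134
  Y = 195 − 93 − 2·134 = -166
  X = 42 + 2·93 − 4·134 + 6·(-166) = -1304
Policy A (A + 15):
  A = 93 + 15 = 108
  J = 134
  Y = 195 − 108 − 2·134 = -181
  X = 42 + 2·108 − 4·134 + 6·(-181) = -1364
Change in X: -1364 − (-1304) = -60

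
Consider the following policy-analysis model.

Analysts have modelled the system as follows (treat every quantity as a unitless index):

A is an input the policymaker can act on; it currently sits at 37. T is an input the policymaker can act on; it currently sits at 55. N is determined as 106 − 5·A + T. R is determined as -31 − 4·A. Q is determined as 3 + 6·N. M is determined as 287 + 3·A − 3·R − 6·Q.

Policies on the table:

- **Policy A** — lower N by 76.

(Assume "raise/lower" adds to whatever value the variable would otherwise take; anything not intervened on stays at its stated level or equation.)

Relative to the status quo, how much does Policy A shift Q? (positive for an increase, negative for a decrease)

-456

Baseline:
  A = 37
  T = 55
  N = 106 − 5·37 + 55 = -24
  Q = 3 + 6·(-24) = -141
Policy A (N − 76):
  A = 37
  T = 55
  N = 106 − 5·37 + 55 (−76 from intervention) = -100
  Q = 3 + 6·(-100) = -597
Change in Q: -597 − (-141) = -456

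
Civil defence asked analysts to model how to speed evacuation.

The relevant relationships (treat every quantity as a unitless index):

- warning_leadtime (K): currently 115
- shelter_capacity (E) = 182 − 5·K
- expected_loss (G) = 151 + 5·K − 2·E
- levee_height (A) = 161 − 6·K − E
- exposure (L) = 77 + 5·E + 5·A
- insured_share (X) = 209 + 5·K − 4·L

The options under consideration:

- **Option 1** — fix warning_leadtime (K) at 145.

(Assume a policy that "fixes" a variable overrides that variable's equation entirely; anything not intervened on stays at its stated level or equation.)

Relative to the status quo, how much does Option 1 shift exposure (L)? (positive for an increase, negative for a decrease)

Baseline:
  K = 115
  E = 182 − 5·115 = -393
  A = 161 − 6·115 − (-393) = -136
  L = 77 + 5·(-393) + 5·(-136) = -2568
Option 1 (K := 145):
  K = 145
  E = 182 − 5·145 = -543
  A = 161 − 6·145 − (-543) = -166
  L = 77 + 5·(-543) + 5·(-166) = -3468
Change in L: -3468 − (-2568) = -900

-900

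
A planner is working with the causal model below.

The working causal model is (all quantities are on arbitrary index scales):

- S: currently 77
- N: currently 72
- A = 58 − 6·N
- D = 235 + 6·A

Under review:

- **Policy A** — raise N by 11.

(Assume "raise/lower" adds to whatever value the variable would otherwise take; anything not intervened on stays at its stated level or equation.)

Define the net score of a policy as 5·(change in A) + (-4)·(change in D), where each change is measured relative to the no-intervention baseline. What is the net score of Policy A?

1254

Baseline:
  N = 72
  A = 58 − 6·72 = -374
  D = 235 + 6·(-374) = -2009
Policy A (N + 11):
  N = 72 + 11 = 83
  A = 58 − 6·83 = -440
  D = 235 + 6·(-440) = -2405
ΔA = -440 − (-374) = -66; ΔD = -2405 − (-2009) = -396
Score = 5·(-66) + (-4)·(-396) = 1254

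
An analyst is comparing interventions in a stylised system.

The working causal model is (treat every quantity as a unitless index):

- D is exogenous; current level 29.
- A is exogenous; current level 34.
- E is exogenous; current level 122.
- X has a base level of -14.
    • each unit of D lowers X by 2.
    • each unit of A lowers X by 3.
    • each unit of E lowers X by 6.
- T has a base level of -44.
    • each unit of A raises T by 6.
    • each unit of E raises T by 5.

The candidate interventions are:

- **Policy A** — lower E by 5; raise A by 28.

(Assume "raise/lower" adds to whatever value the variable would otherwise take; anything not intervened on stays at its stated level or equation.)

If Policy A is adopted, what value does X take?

-960

Policy A (E − 5, A + 28):
  D = 29
  A = 34 + 28 = 62
  E = 122 − 5 = 117
  X = -14 − 2·29 − 3·62 − 6·117 = -960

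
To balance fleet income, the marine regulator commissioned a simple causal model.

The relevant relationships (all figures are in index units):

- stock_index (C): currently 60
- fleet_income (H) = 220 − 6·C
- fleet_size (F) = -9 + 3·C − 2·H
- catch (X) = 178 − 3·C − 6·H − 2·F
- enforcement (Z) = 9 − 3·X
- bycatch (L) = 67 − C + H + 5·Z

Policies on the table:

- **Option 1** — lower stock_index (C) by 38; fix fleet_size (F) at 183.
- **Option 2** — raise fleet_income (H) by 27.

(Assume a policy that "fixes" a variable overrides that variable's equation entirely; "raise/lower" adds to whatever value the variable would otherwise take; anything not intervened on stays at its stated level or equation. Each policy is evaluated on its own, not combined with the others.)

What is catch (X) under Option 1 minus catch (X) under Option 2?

-664

Option 1 (C − 38, F := 183):
  C = 60 − 38 = 22
  H = 220 − 6·22 = 88
  F = 183
  X = 178 − 3·22 − 6·88 − 2·183 = -782
Option 2 (H + 27):
  C = 60
  H = 220 − 6·60 (+27 from intervention) = -113
  F = -9 + 3·60 − 2·(-113) = 397
  X = 178 − 3·60 − 6·(-113) − 2·397 = -118
X: -782 − (-118) = -664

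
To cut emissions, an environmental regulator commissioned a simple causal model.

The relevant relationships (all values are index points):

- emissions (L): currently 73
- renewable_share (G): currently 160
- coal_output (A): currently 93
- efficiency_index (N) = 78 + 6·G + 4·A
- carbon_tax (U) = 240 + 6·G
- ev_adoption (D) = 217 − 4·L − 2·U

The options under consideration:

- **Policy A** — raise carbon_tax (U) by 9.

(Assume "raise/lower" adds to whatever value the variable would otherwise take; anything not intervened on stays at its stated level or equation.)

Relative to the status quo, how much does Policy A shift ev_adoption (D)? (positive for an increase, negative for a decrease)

-18

Baseline:
  L = 73
  G = 160
  U = 240 + 6·160 = 1200
  D = 217 − 4·73 − 2·1200 = -2475
Policy A (U + 9):
  L = 73
  G = 160
  U = 240 + 6·160 (+9 from intervention) = 1209
  D = 217 − 4·73 − 2·1209 = -2493
Change in D: -2493 − (-2475) = -18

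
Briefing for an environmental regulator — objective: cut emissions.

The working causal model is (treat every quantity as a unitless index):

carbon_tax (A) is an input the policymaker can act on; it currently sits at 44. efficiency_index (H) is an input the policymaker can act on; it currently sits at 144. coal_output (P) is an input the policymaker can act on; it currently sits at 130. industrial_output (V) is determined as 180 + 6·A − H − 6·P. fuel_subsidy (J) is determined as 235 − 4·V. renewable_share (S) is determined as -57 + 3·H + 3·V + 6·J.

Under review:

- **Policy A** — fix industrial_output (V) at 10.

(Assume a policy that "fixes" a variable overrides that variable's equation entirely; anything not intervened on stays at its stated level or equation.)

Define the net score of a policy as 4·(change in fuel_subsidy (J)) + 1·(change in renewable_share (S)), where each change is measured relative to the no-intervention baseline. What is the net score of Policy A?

-18130

Baseline:
  A = 44
  H = 144
  P = 130
  V = 180 + 6·44 − 144 − 6·130 = -480
  J = 235 − 4·(-480) = 2155
  S = -57 + 3·144 + 3·(-480) + 6·2155 = 11865
Policy A (V := 10):
  A = 44
  H = 144
  P = 130
  V = 10
  J = 235 − 4·10 = 195
  S = -57 + 3·144 + 3·10 + 6·195 = 1575
ΔJ = 195 − 2155 = -1960; ΔS = 1575 − 11865 = -10290
Score = 4·(-1960) + 1·(-10290) = -18130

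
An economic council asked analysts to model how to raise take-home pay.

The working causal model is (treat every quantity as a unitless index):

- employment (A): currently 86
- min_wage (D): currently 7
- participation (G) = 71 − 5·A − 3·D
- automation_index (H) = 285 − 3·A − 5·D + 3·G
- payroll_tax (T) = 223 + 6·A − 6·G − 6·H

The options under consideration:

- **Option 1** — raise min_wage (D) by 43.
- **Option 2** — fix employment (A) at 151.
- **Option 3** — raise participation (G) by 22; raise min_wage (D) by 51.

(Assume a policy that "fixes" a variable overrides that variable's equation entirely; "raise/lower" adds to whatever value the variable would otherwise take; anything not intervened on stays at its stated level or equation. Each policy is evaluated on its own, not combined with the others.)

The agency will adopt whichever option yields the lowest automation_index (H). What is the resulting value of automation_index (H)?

-2318

Option 1 (D + 43):
  A = 86
  D = 7 + 43 = 50
  G = 71 − 5·86 − 3·50 = -509
  H = 285 − 3·86 − 5·50 + 3·(-509) = -1750
Option 2 (A := 151):
  A = 151
  D = 7
  G = 71 − 5·151 − 3·7 = -705
  H = 285 − 3·151 − 5·7 + 3·(-705) = -2318
Option 3 (G + 22, D + 51):
  A = 86
  D = 7 + 51 = 58
  G = 71 − 5·86 − 3·58 (+22 from intervention) = -511
  H = 285 − 3·86 − 5·58 + 3·(-511) = -1796
Comparing — Option 1: H=-1750, Option 2: H=-2318, Option 3: H=-1796. Lowest is -2318 (Option 2).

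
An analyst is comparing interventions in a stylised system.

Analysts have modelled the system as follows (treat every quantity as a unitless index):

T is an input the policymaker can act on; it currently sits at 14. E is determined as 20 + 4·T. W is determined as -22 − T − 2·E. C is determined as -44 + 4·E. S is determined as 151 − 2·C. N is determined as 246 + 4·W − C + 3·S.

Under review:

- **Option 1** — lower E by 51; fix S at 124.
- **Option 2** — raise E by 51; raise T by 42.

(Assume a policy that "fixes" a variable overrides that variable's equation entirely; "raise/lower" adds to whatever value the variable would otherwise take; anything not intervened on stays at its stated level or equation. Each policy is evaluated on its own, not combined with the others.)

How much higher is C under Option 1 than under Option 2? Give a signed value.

-1080

Option 1 (E − 51, S := 124):
  T = 14
  E = 20 + 4·14 (−51 from intervention) = 25
  C = -44 + 4·25 = 56
Option 2 (E + 51, T + 42):
  T = 14 + 42 = 56
  E = 20 + 4·56 (+51 from intervention) = 295
  C = -44 + 4·295 = 1136
C: 56 − 1136 = -1080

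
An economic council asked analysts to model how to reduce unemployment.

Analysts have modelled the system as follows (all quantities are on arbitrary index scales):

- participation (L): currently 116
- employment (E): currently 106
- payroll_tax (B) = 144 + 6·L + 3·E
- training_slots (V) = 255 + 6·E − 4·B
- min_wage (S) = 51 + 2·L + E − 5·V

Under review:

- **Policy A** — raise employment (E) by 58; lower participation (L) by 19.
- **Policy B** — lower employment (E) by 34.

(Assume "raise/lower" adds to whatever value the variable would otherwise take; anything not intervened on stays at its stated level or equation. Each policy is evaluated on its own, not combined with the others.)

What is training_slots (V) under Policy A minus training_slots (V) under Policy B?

-96

Policy A (E + 58, L − 19):
  L = 116 − 19 = 97
  E = 106 + 58 = 164
  B = 144 + 6·97 + 3·164 = 1218
  V = 255 + 6·164 − 4·1218 = -3633
Policy B (E − 34):
  L = 116
  E = 106 − 34 = 72
  B = 144 + 6·116 + 3·72 = 1056
  V = 255 + 6·72 − 4·1056 = -3537
V: -3633 − (-3537) = -96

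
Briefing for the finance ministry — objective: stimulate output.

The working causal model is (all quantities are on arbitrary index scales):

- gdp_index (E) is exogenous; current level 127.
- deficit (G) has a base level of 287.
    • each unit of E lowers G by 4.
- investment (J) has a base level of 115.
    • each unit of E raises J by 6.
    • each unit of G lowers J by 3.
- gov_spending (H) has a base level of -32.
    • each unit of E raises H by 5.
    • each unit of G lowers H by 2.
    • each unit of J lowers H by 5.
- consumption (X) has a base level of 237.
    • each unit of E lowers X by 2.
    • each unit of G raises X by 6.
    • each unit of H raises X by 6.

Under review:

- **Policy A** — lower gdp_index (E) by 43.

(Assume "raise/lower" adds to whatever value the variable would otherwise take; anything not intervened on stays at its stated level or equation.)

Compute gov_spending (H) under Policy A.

Policy A (E − 43):
  E = 127 − 43 = 84
  G = 287 − 4·84 = -49
  J = 115 + 6·84 − 3·(-49) = 766
  H = -32 + 5·84 − 2·(-49) − 5·766 = -3344

-3344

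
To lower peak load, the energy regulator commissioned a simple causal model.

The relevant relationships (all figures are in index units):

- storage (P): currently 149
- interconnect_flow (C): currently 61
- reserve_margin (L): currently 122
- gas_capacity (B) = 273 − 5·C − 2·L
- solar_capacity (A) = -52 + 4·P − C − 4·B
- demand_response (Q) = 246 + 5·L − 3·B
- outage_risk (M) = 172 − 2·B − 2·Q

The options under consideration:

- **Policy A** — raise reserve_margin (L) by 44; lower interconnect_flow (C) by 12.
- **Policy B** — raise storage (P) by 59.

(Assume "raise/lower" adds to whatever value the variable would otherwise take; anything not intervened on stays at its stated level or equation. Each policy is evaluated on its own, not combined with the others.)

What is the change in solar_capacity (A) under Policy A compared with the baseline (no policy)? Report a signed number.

124

Baseline:
  P = 149
  C = 61
  L = 122
  B = 273 − 5·61 − 2·122 = -276
  A = -52 + 4·149 − 61 − 4·(-276) = 1587
Policy A (L + 44, C − 12):
  P = 149
  C = 61 − 12 = 49
  L = 122 + 44 = 166
  B = 273 − 5·49 − 2·166 = -304
  A = -52 + 4·149 − 49 − 4·(-304) = 1711
Change in A: 1711 − 1587 = 124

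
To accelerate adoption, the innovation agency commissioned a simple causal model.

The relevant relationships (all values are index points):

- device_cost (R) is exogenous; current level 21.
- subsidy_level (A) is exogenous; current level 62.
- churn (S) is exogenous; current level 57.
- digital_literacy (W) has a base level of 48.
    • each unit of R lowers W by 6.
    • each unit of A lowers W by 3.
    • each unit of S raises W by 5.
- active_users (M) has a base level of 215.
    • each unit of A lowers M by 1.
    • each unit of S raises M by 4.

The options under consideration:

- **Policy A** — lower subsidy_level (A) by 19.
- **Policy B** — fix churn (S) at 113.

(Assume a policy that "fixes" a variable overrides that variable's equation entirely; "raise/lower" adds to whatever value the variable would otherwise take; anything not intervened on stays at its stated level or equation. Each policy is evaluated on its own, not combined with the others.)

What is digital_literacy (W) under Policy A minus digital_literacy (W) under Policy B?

-223

Policy A (A − 19):
  R = 21
  A = 62 − 19 = 43
  S = 57
  W = 48 − 6·21 − 3·43 + 5·57 = 78
Policy B (S := 113):
  R = 21
  A = 62
  S = 113
  W = 48 − 6·21 − 3·62 + 5·113 = 301
W: 78 − 301 = -223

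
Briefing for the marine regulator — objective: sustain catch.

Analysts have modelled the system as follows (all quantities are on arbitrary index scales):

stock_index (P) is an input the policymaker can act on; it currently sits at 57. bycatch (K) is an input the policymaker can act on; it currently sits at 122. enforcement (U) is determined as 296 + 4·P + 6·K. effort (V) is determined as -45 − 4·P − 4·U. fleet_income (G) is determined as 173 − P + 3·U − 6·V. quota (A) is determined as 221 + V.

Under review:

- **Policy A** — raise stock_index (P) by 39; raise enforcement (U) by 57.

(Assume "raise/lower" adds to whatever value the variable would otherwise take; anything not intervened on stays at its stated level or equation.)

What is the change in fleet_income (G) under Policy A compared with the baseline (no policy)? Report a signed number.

6648

Baseline:
  P = 57
  K = 122
  U = 296 + 4·57 + 6·122 = 1256
  V = -45 − 4·57 − 4·1256 = -5297
  G = 173 − 57 + 3·1256 − 6·(-5297) = 35666
Policy A (P + 39, U + 57):
  P = 57 + 39 = 96
  K = 122
  U = 296 + 4·96 + 6·122 (+57 from intervention) = 1469
  V = -45 − 4·96 − 4·1469 = -6305
  G = 173 − 96 + 3·1469 − 6·(-6305) = 42314
Change in G: 42314 − 35666 = 6648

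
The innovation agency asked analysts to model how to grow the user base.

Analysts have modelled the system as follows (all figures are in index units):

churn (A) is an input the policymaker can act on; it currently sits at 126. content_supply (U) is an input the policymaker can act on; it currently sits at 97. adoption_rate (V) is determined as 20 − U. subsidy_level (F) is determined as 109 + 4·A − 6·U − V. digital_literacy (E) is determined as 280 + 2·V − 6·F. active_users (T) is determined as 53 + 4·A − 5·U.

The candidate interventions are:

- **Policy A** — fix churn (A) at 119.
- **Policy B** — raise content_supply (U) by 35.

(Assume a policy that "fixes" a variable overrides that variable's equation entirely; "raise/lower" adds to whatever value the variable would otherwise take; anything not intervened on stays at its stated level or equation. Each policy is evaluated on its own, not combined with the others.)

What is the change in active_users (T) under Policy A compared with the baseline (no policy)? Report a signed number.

-28

Baseline:
  A = 126
  U = 97
  T = 53 + 4·126 − 5·97 = 72
Policy A (A := 119):
  A = 119
  U = 97
  T = 53 + 4·119 − 5·97 = 44
Change in T: 44 − 72 = -28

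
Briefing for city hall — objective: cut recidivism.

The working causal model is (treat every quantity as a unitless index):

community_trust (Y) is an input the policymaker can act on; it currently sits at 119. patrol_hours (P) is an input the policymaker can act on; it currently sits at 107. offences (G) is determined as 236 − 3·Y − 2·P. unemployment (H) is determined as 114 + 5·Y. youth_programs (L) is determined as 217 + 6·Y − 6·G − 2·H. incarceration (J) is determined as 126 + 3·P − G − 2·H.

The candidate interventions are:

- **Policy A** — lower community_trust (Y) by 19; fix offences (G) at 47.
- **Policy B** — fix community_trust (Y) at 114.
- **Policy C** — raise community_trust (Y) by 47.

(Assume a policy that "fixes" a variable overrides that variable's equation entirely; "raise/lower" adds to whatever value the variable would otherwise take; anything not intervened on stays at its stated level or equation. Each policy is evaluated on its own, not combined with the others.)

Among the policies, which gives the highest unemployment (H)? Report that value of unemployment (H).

944

Policy A (Y − 19, G := 47):
  Y = 119 − 19 = 100
  H = 114 + 5·100 = 614
Policy B (Y := 114):
  Y = 114
  H = 114 + 5·114 = 684
Policy C (Y + 47):
  Y = 119 + 47 = 166
  H = 114 + 5·166 = 944
Comparing — Policy A: H=614, Policy B: H=684, Policy C: H=944. Highest is 944 (Policy C).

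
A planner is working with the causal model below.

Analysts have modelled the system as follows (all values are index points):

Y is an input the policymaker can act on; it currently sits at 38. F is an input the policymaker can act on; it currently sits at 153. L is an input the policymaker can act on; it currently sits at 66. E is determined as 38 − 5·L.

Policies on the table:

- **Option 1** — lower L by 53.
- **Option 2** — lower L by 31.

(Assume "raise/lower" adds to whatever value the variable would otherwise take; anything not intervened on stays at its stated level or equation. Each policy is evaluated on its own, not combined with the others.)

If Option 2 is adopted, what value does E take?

-137

Option 2 (L − 31):
  L = 66 − 31 = 35
  E = 38 − 5·35 = -137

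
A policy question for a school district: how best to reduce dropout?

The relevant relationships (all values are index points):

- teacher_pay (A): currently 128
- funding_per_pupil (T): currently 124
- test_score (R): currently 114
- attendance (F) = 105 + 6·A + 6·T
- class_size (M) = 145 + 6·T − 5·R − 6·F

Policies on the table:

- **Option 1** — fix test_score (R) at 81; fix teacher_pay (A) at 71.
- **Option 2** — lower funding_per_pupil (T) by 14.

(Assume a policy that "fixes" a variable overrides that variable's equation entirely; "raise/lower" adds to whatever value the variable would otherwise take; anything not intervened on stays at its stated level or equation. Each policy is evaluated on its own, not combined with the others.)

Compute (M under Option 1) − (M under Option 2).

Option 1 (R := 81, A := 71):
  A = 71
  T = 124
  R = 81
  F = 105 + 6·71 + 6·124 = 1275
  M = 145 + 6·124 − 5·81 − 6·1275 = -7166
Option 2 (T − 14):
  A = 128
  T = 124 − 14 = 110
  R = 114
  F = 105 + 6·128 + 6·110 = 1533
  M = 145 + 6·110 − 5·114 − 6·1533 = -8963
M: -7166 − (-8963) = 1797

1797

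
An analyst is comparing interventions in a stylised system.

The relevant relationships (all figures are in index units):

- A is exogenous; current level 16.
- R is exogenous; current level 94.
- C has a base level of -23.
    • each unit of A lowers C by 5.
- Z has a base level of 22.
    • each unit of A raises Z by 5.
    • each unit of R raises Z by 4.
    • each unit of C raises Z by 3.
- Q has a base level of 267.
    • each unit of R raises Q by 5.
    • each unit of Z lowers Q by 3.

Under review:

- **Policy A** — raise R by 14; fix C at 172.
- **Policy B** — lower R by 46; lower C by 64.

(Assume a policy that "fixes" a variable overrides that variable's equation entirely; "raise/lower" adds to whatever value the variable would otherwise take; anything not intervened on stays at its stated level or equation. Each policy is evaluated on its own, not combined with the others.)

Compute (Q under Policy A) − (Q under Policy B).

-3471

Policy A (R + 14, C := 172):
  A = 16
  R = 94 + 14 = 108
  C = 172
  Z = 22 + 5·16 + 4·108 + 3·172 = 1050
  Q = 267 + 5·108 − 3·1050 = -2343
Policy B (R − 46, C − 64):
  A = 16
  R = 94 − 46 = 48
  C = -23 − 5·16 (−64 from intervention) = -167
  Z = 22 + 5·16 + 4·48 + 3·(-167) = -207
  Q = 267 + 5·48 − 3·(-207) = 1128
Q: -2343 − 1128 = -3471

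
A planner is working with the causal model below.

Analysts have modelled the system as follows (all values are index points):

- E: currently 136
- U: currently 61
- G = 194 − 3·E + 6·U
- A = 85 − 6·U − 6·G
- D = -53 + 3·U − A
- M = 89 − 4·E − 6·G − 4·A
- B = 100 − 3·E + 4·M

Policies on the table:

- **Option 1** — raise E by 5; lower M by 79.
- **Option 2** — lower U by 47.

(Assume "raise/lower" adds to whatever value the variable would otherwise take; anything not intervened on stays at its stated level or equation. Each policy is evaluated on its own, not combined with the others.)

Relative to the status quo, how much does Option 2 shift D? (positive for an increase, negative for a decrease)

Baseline:
  E = 136
  U = 61
  G = 194 − 3·136 + 6·61 = 152
  A = 85 − 6·61 − 6·152 = -1193
  D = -53 + 3·61 − (-1193) = 1323
Option 2 (U − 47):
  E = 136
  U = 61 − 47 = 14
  G = 194 − 3·136 + 6·14 = -130
  A = 85 − 6·14 − 6·(-130) = 781
  D = -53 + 3·14 − 781 = -792
Change in D: -792 − 1323 = -2115

-2115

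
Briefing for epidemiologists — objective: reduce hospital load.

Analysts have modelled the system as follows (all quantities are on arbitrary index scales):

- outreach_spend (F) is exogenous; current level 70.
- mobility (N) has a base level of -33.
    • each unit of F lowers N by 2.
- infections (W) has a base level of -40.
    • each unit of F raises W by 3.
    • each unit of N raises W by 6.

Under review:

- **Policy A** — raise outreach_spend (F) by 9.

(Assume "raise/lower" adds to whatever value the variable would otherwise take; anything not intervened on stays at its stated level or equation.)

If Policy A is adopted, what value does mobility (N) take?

Policy A (F + 9):
  F = 70 + 9 = 79
  N = -33 − 2·79 = -191

-191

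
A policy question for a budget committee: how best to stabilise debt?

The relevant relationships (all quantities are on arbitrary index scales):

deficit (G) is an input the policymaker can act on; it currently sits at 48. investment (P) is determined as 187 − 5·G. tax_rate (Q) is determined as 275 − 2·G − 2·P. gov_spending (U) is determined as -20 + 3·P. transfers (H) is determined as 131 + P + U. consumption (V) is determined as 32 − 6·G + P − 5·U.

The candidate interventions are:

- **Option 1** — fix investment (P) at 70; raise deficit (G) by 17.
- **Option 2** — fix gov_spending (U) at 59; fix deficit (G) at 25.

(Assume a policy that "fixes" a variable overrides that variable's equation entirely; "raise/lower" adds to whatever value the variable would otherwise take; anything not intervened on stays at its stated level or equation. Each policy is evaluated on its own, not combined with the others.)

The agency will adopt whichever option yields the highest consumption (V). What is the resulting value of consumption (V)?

Option 1 (P := 70, G + 17):
  G = 48 + 17 = 65
  P = 70
  U = -20 + 3·70 = 190
  V = 32 − 6·65 + 70 − 5·190 = -1238
Option 2 (U := 59, G := 25):
  G = 25
  P = 187 − 5·25 = 62
  U = 59
  V = 32 − 6·25 + 62 − 5·59 = -351
Comparing — Option 1: V=-1238, Option 2: V=-351. Highest is -351 (Option 2).

-351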